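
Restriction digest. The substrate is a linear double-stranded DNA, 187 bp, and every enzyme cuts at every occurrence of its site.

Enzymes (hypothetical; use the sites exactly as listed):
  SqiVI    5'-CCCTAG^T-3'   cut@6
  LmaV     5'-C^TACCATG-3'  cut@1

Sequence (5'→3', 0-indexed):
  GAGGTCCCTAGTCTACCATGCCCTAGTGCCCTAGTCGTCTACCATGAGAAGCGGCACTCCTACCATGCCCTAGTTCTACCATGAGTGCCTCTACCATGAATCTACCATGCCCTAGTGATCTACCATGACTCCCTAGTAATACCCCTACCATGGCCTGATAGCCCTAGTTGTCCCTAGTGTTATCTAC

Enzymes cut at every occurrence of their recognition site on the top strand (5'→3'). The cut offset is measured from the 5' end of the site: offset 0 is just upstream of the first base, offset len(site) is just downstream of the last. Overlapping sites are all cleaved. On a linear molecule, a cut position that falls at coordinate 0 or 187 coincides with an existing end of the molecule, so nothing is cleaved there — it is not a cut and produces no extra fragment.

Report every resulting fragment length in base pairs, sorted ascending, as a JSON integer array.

Site scan:
  SqiVI (CCCTAGT, off=6): starts [5, 20, 28, 67, 109, 130, 161, 171] → cuts [11, 26, 34, 73, 115, 136, 167, 177]
  LmaV (CTACCATG, off=1): starts [12, 38, 59, 75, 90, 101, 119, 144] → cuts [13, 39, 60, 76, 91, 102, 120, 145]

All cut coordinates (distinct, sorted): [11, 13, 26, 34, 39, 60, 73, 76, 91, 102, 115, 120, 136, 145, 167, 177]

Fragments:
  [0,11): 11 bp
  [11,13): 2 bp
  [13,26): 13 bp
  [26,34): 8 bp
  [34,39): 5 bp
  [39,60): 21 bp
  [60,73): 13 bp
  [73,76): 3 bp
  [76,91): 15 bp
  [91,102): 11 bp
  [102,115): 13 bp
  [115,120): 5 bp
  [120,136): 16 bp
  [136,145): 9 bp
  [145,167): 22 bp
  [167,177): 10 bp
  [177,187): 10 bp

[2,3,5,5,8,9,10,10,11,11,13,13,13,15,16,21,22]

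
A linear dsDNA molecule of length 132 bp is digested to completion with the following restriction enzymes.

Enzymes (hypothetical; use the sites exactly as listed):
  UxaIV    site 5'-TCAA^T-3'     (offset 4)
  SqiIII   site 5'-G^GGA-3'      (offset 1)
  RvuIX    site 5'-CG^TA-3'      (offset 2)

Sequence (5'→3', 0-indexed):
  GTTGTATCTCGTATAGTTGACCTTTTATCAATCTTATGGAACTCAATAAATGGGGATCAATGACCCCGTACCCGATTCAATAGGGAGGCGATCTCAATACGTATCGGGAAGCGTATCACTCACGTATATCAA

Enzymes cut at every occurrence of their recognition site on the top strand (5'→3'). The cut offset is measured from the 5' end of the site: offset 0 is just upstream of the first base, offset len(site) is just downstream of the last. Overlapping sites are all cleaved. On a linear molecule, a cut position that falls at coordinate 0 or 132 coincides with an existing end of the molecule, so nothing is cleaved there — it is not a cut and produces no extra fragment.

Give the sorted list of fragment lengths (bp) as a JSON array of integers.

Site scan:
  UxaIV (TCAAT, off=4): starts [27, 42, 56, 76, 93] → cuts [31, 46, 60, 80, 97]
  SqiIII (GGGA, off=1): starts [52, 82, 105] → cuts [53, 83, 106]
  RvuIX (CGTA, off=2): starts [9, 66, 99, 111, 122] → cuts [11, 68, 101, 113, 124]

All cut coordinates (distinct, sorted): [11, 31, 46, 53, 60, 68, 80, 83, 97, 101, 106, 113, 124]

Fragment lengths:
  [0,11): 11 bp
  [11,31): 20 bp
  [31,46): 15 bp
  [46,53): 7 bp
  [53,60): 7 bp
  [60,68): 8 bp
  [68,80): 12 bp
  [80,83): 3 bp
  [83,97): 14 bp
  [97,101): 4 bp
  [101,106): 5 bp
  [106,113): 7 bp
  [113,124): 11 bp
  [124,132): 8 bp

[3,4,5,7,7,7,8,8,11,11,12,14,15,20]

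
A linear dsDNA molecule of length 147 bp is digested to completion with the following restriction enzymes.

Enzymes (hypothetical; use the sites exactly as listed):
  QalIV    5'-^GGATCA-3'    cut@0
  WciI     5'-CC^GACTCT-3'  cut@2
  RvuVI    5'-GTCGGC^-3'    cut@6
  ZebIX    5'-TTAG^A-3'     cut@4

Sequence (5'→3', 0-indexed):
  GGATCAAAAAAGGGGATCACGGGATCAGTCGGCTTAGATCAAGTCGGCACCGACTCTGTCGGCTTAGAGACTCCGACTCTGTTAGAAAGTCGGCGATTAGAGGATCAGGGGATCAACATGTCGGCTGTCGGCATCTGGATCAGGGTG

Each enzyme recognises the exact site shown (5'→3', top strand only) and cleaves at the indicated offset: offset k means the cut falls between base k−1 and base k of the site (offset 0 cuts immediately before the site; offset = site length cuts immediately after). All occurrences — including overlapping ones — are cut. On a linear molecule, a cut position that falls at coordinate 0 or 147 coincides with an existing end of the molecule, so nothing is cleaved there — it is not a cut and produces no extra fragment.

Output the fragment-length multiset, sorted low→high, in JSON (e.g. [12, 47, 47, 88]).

Site scan:
  QalIV GGATCA/0: at [0, 13, 21, 101, 109, 136] ⇒ [13, 21, 101, 109, 136] (position 0 is a terminus of the linear molecule — no cut)
  WciI CCGACTCT/2: at [49, 72] ⇒ [51, 74]
  RvuVI GTCGGC/6: at [27, 42, 57, 88, 119, 126] ⇒ [33, 48, 63, 94, 125, 132]
  ZebIX TTAGA/4: at [33, 63, 81, 96] ⇒ [37, 67, 85, 100]

All cut coordinates (distinct, sorted): [13, 21, 33, 37, 48, 51, 63, 67, 74, 85, 94, 100, 101, 109, 125, 132, 136]

Fragments:
  [0,13): 13 bp
  [13,21): 8 bp
  [21,33): 12 bp
  [33,37): 4 bp
  [37,48): 11 bp
  [48,51): 3 bp
  [51,63): 12 bp
  [63,67): 4 bp
  [67,74): 7 bp
  [74,85): 11 bp
  [85,94): 9 bp
  [94,100): 6 bp
  [100,101): 1 bp
  [101,109): 8 bp
  [109,125): 16 bp
  [125,132): 7 bp
  [132,136): 4 bp
  [136,147): 11 bp

[1,3,4,4,4,6,7,7,8,8,9,11,11,11,12,12,13,16]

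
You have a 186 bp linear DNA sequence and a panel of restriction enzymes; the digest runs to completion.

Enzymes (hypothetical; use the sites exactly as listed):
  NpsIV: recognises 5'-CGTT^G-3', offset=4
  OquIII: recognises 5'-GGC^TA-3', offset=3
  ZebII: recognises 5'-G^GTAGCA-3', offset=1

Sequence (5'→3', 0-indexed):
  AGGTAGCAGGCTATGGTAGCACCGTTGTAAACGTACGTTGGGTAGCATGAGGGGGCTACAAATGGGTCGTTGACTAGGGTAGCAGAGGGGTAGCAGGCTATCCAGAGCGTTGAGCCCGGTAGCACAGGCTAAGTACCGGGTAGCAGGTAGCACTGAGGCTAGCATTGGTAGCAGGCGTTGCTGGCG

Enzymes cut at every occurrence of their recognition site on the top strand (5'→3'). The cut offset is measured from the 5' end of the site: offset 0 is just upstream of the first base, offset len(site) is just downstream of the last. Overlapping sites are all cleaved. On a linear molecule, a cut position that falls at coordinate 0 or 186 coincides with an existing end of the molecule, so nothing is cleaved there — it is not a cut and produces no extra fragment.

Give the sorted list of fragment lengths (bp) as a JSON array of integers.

[2,2,4,7,7,7,7,8,9,9,10,11,11,11,12,13,13,13,15,15]

Per-enzyme occurrences:
  NpsIV (CGTTG, off=4): starts [22, 35, 67, 107, 175] → cuts [26, 39, 71, 111, 179]
  OquIII (GGCTA, off=3): starts [8, 53, 95, 126, 156] → cuts [11, 56, 98, 129, 159]
  ZebII (GGTAGCA, off=1): starts [1, 14, 40, 77, 88, 117, 138, 145, 166] → cuts [2, 15, 41, 78, 89, 118, 139, 146, 167]

Pooled cuts: [2, 11, 15, 26, 39, 41, 56, 71, 78, 89, 98, 111, 118, 129, 139, 146, 159, 167, 179]

Fragments:
  [0,2): 2 bp
  [2,11): 9 bp
  [11,15): 4 bp
  [15,26): 11 bp
  [26,39): 13 bp
  [39,41): 2 bp
  [41,56): 15 bp
  [56,71): 15 bp
  [71,78): 7 bp
  [78,89): 11 bp
  [89,98): 9 bp
  [98,111): 13 bp
  [111,118): 7 bp
  [118,129): 11 bp
  [129,139): 10 bp
  [139,146): 7 bp
  [146,159): 13 bp
  [159,167): 8 bp
  [167,179): 12 bp
  [179,186): 7 bp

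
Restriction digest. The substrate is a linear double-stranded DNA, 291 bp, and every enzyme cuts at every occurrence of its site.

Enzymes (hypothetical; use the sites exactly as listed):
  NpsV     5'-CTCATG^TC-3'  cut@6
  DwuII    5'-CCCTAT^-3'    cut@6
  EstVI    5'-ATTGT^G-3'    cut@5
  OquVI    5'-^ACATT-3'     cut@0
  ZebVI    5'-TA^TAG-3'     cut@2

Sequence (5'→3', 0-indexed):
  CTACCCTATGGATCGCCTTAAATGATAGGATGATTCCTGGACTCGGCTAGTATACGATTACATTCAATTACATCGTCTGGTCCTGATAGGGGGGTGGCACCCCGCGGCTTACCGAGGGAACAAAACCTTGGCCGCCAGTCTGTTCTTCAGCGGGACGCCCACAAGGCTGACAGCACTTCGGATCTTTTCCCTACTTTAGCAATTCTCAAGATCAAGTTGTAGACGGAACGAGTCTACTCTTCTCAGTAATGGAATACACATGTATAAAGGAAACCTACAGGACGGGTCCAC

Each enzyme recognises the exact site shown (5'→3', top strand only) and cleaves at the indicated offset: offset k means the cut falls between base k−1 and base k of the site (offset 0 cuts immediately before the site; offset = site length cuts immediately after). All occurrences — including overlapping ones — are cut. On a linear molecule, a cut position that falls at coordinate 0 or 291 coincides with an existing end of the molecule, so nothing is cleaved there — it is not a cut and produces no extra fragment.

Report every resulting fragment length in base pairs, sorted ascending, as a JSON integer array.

[9,50,232]

Per-enzyme occurrences:
  NpsV (CTCATGTC, off=6): no sites
  DwuII (CCCTAT, off=6): starts [3] → cuts [9]
  EstVI (ATTGTG, off=5): no sites
  OquVI (ACATT, off=0): starts [59] → cuts [59]
  ZebVI (TATAG, off=2): no sites

All cut coordinates (distinct, sorted): [9, 59]

Fragment lengths:
  [0,9): 9 bp
  [9,59): 50 bp
  [59,291): 232 bp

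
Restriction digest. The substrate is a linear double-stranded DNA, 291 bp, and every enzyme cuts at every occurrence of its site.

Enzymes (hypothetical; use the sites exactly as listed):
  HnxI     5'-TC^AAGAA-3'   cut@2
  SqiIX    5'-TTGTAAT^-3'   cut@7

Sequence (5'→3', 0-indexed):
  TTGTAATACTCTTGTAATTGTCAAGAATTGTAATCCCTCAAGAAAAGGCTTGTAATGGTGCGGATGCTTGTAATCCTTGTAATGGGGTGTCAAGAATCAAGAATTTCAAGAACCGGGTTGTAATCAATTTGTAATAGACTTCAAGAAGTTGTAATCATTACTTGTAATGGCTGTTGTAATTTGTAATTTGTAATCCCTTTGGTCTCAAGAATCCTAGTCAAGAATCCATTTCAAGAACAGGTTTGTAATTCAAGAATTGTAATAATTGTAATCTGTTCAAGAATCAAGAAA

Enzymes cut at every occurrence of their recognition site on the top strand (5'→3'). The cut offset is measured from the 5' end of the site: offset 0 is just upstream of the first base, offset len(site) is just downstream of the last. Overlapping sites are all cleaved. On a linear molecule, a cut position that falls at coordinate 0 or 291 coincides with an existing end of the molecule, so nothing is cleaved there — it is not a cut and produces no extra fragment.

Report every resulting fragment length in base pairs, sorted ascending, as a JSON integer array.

Site scan:
  HnxI (TCAAGAA, off=2): starts [20, 37, 89, 96, 105, 140, 204, 217, 230, 249, 276, 283] → cuts [22, 39, 91, 98, 107, 142, 206, 219, 232, 251, 278, 285]
  SqiIX (TTGTAAT, off=7): starts [0, 11, 27, 49, 67, 76, 117, 128, 148, 161, 173, 180, 187, 242, 256, 265] → cuts [7, 18, 34, 56, 74, 83, 124, 135, 155, 168, 180, 187, 194, 249, 263, 272]

Pooled cuts: [7, 18, 22, 34, 39, 56, 74, 83, 91, 98, 107, 124, 135, 142, 155, 168, 180, 187, 194, 206, 219, 232, 249, 251, 263, 272, 278, 285]

Fragments:
  [0,7): 7 bp
  [7,18): 11 bp
  [18,22): 4 bp
  [22,34): 12 bp
  [34,39): 5 bp
  [39,56): 17 bp
  [56,74): 18 bp
  [74,83): 9 bp
  [83,91): 8 bp
  [91,98): 7 bp
  [98,107): 9 bp
  [107,124): 17 bp
  [124,135): 11 bp
  [135,142): 7 bp
  [142,155): 13 bp
  [155,168): 13 bp
  [168,180): 12 bp
  [180,187): 7 bp
  [187,194): 7 bp
  [194,206): 12 bp
  [206,219): 13 bp
  [219,232): 13 bp
  [232,249): 17 bp
  [249,251): 2 bp
  [251,263): 12 bp
  [263,272): 9 bp
  [272,278): 6 bp
  [278,285): 7 bp
  [285,291): 6 bp

[2,4,5,6,6,7,7,7,7,7,7,8,9,9,9,11,11,12,12,12,12,13,13,13,13,17,17,17,18]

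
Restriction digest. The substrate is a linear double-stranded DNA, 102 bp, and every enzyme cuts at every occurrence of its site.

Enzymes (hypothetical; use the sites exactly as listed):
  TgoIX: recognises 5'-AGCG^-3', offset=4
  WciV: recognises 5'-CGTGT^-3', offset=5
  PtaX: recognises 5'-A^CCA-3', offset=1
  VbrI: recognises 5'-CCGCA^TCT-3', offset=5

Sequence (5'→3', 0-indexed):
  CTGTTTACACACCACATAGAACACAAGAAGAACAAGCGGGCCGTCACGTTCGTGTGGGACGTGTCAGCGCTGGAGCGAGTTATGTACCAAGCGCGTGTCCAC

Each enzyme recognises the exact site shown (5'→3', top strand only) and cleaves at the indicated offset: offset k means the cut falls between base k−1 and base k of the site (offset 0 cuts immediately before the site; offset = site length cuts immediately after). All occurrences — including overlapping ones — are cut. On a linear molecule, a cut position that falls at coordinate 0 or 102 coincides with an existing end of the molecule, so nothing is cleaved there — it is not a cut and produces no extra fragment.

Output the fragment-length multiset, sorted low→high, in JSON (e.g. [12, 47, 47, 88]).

[4,5,5,7,8,9,9,11,17,27]

Site scan:
  TgoIX AGCG/4: at [34, 65, 73, 89] ⇒ [38, 69, 77, 93]
  WciV CGTGT/5: at [50, 59, 93] ⇒ [55, 64, 98]
  PtaX ACCA/1: at [10, 85] ⇒ [11, 86]
  VbrI (CCGCATCT, off=5): no sites

Pooled cuts: [11, 38, 55, 64, 69, 77, 86, 93, 98]

Fragments:
  [0,11): 11 bp
  [11,38): 27 bp
  [38,55): 17 bp
  [55,64): 9 bp
  [64,69): 5 bp
  [69,77): 8 bp
  [77,86): 9 bp
  [86,93): 7 bp
  [93,98): 5 bp
  [98,102): 4 bp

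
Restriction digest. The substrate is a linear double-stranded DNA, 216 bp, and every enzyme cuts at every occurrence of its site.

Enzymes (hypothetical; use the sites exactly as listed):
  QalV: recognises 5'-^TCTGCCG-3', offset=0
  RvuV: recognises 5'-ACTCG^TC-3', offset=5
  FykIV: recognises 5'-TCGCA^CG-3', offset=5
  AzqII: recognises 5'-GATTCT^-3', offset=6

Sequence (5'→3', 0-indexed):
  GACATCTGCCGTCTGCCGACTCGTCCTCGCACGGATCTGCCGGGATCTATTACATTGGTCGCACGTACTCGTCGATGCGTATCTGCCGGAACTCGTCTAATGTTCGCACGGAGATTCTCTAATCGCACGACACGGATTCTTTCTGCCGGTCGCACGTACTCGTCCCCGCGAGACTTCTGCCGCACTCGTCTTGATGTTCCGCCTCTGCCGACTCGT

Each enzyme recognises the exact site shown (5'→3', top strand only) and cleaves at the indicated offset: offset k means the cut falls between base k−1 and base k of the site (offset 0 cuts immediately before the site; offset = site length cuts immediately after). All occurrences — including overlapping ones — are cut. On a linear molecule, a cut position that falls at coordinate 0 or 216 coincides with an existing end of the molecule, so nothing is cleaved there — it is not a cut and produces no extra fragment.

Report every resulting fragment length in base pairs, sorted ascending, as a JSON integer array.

Per-enzyme occurrences:
  QalV (TCTGCCG, off=0): starts [4, 11, 35, 81, 141, 175, 203] → cuts [4, 11, 35, 81, 141, 175, 203]
  RvuV (ACTCGTC, off=5): starts [18, 66, 90, 157, 183] → cuts [23, 71, 95, 162, 188]
  FykIV (TCGCACG, off=5): starts [26, 58, 103, 122, 149] → cuts [31, 63, 108, 127, 154]
  AzqII (GATTCT, off=6): starts [112, 134] → cuts [118, 140]

All cut coordinates (distinct, sorted): [4, 11, 23, 31, 35, 63, 71, 81, 95, 108, 118, 127, 140, 141, 154, 162, 175, 188, 203]

Fragment lengths:
  [0,4): 4 bp
  [4,11): 7 bp
  [11,23): 12 bp
  [23,31): 8 bp
  [31,35): 4 bp
  [35,63): 28 bp
  [63,71): 8 bp
  [71,81): 10 bp
  [81,95): 14 bp
  [95,108): 13 bp
  [108,118): 10 bp
  [118,127): 9 bp
  [127,140): 13 bp
  [140,141): 1 bp
  [141,154): 13 bp
  [154,162): 8 bp
  [162,175): 13 bp
  [175,188): 13 bp
  [188,203): 15 bp
  [203,216): 13 bp

[1,4,4,7,8,8,8,9,10,10,12,13,13,13,13,13,13,14,15,28]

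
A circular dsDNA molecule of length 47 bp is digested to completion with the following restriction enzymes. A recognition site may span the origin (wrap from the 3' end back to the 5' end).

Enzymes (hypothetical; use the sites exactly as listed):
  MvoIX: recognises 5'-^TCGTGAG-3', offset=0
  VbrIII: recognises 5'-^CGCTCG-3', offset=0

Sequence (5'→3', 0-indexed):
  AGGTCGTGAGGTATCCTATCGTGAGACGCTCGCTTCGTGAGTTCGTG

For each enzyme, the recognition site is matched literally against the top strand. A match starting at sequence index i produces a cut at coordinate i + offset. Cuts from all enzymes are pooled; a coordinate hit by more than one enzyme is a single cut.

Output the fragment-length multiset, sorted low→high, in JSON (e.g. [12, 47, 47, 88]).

[8,8,8,8,15]

Site scan:
  MvoIX (TCGTGAG, off=0): starts [3, 18, 34, 42] → cuts [3, 18, 34, 42]
  VbrIII (CGCTCG, off=0): starts [26] → cuts [26]

Pooled cuts: [3, 18, 26, 34, 42]

Fragment lengths:
  3→18: 15 bp
  18→26: 8 bp
  26→34: 8 bp
  34→42: 8 bp
  42→3 (wrap): 47-42+3 = 8 bp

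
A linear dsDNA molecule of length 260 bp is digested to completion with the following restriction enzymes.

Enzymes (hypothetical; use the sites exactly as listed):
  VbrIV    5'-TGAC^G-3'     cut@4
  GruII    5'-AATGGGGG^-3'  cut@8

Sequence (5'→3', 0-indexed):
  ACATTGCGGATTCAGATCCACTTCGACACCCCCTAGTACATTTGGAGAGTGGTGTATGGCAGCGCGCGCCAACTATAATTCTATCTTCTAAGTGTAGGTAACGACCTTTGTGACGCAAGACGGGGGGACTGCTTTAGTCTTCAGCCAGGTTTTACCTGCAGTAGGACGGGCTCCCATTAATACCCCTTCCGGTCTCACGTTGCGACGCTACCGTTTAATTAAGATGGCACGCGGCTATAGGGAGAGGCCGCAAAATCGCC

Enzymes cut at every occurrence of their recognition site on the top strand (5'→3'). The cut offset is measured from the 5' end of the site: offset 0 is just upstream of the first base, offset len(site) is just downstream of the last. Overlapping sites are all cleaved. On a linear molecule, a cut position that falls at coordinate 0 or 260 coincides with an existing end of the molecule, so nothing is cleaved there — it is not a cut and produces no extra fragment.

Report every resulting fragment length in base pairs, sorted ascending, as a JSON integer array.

Site scan:
  VbrIV TGACG/4: at [110] ⇒ [114]
  GruII (AATGGGGG, off=8): no sites

All cut coordinates (distinct, sorted): [114]

Fragments:
  [0,114): 114 bp
  [114,260): 146 bp

[114,146]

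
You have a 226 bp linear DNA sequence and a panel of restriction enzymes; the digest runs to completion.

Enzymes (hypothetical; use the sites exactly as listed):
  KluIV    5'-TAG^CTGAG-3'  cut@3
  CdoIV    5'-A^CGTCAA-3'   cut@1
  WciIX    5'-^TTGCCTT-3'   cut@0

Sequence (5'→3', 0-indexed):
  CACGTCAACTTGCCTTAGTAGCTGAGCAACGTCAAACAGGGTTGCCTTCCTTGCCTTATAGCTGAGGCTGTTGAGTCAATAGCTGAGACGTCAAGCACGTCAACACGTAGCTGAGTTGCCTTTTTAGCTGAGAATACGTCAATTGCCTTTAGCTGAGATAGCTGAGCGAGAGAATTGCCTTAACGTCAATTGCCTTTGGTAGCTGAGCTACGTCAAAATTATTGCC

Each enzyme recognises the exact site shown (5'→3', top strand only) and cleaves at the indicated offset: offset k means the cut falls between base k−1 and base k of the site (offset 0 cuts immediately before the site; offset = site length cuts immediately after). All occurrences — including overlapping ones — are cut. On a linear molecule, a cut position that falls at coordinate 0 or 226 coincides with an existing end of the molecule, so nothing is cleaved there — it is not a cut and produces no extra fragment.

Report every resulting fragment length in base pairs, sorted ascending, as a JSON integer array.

[2,5,6,6,6,7,8,8,9,9,9,9,9,10,11,12,12,12,13,13,13,16,21]

Site scan:
  KluIV TAGCTGAG/3: at [18, 58, 79, 107, 124, 149, 158, 199] ⇒ [21, 61, 82, 110, 127, 152, 161, 202]
  CdoIV ACGTCAA/1: at [1, 28, 87, 96, 135, 182, 209] ⇒ [2, 29, 88, 97, 136, 183, 210]
  WciIX TTGCCTT/0: at [9, 41, 50, 115, 142, 174, 189] ⇒ [9, 41, 50, 115, 142, 174, 189]

Pooled cuts: [2, 9, 21, 29, 41, 50, 61, 82, 88, 97, 110, 115, 127, 136, 142, 152, 161, 174, 183, 189, 202, 210]

Fragment lengths:
  [0,2): 2 bp
  [2,9): 7 bp
  [9,21): 12 bp
  [21,29): 8 bp
  [29,41): 12 bp
  [41,50): 9 bp
  [50,61): 11 bp
  [61,82): 21 bp
  [82,88): 6 bp
  [88,97): 9 bp
  [97,110): 13 bp
  [110,115): 5 bp
  [115,127): 12 bp
  [127,136): 9 bp
  [136,142): 6 bp
  [142,152): 10 bp
  [152,161): 9 bp
  [161,174): 13 bp
  [174,183): 9 bp
  [183,189): 6 bp
  [189,202): 13 bp
  [202,210): 8 bp
  [210,226): 16 bp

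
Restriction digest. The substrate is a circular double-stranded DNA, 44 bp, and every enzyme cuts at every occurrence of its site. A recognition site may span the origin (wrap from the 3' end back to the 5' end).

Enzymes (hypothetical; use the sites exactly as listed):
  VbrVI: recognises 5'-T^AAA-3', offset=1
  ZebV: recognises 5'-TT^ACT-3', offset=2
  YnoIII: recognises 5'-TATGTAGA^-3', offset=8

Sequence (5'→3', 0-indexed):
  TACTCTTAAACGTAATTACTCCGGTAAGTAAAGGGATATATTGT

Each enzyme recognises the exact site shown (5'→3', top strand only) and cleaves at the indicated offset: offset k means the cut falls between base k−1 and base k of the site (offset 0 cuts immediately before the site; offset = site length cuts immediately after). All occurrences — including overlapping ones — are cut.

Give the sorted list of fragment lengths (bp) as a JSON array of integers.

[6,10,12,16]

Per-enzyme occurrences:
  VbrVI TAAA/1: at [6, 28] ⇒ [7, 29]
  ZebV TTACT/2: at [15, 43] ⇒ [1, 17]
  YnoIII (TATGTAGA, off=8): no sites

Pooled cuts: [1, 7, 17, 29]

Fragment lengths:
  1→7: 6 bp
  7→17: 10 bp
  17→29: 12 bp
  29→1 (wrap): 44-29+1 = 16 bp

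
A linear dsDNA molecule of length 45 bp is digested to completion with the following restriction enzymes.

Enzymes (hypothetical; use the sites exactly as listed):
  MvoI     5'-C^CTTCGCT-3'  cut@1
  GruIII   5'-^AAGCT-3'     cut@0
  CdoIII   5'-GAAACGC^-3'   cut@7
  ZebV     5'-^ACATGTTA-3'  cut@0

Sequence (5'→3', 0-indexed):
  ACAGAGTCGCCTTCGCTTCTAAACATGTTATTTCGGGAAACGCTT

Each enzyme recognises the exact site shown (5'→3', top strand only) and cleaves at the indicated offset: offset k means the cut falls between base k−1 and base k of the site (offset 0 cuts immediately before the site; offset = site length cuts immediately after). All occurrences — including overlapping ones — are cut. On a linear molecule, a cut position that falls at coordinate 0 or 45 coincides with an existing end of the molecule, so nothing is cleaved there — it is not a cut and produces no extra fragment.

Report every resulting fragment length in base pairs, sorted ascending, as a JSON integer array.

[2,10,12,21]

Site scan:
  MvoI (CCTTCGCT, off=1): starts [9] → cuts [10]
  GruIII (AAGCT, off=0): no sites
  CdoIII (GAAACGC, off=7): starts [36] → cuts [43]
  ZebV (ACATGTTA, off=0): starts [22] → cuts [22]

Pooled cuts: [10, 22, 43]

Fragments:
  [0,10): 10 bp
  [10,22): 12 bp
  [22,43): 21 bp
  [43,45): 2 bp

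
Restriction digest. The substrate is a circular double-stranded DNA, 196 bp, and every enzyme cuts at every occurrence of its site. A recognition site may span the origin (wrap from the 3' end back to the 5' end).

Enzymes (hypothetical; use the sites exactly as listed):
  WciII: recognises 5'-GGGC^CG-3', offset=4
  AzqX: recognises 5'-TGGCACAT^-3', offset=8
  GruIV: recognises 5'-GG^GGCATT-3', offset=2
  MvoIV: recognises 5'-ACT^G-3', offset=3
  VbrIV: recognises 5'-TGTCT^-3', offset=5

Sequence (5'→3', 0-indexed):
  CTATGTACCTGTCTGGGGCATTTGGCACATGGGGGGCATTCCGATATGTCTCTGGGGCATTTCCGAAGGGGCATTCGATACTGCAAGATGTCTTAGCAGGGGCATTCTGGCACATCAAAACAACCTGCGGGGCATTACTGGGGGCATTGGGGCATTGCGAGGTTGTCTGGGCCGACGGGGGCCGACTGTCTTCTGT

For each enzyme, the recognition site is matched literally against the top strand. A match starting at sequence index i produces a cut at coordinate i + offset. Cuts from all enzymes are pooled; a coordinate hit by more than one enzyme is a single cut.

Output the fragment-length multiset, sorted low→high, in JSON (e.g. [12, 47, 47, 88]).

Scan for sites:
  WciII (GGGCCG, off=4): starts [168, 178] → cuts [172, 182]
  AzqX (TGGCACAT, off=8): starts [22, 107] → cuts [30, 115]
  GruIV (GGGGCATT, off=2): starts [14, 32, 53, 67, 98, 128, 140, 148] → cuts [16, 34, 55, 69, 100, 130, 142, 150]
  MvoIV (ACTG, off=3): starts [79, 136, 184] → cuts [82, 139, 187]
  VbrIV (TGTCT, off=5): starts [9, 46, 88, 163, 186, 193] → cuts [2, 14, 51, 93, 168, 191]

Pooled cuts: [2, 14, 16, 30, 34, 51, 55, 69, 82, 93, 100, 115, 130, 139, 142, 150, 168, 172, 182, 187, 191]

Fragment lengths:
  2→14: 12 bp
  14→16: 2 bp
  16→30: 14 bp
  30→34: 4 bp
  34→51: 17 bp
  51→55: 4 bp
  55→69: 14 bp
  69→82: 13 bp
  82→93: 11 bp
  93→100: 7 bp
  100→115: 15 bp
  115→130: 15 bp
  130→139: 9 bp
  139→142: 3 bp
  142→150: 8 bp
  150→168: 18 bp
  168→172: 4 bp
  172→182: 10 bp
  182→187: 5 bp
  187→191: 4 bp
  191→2 (wrap): 196-191+2 = 7 bp

[2,3,4,4,4,4,5,7,7,8,9,10,11,12,13,14,14,15,15,17,18]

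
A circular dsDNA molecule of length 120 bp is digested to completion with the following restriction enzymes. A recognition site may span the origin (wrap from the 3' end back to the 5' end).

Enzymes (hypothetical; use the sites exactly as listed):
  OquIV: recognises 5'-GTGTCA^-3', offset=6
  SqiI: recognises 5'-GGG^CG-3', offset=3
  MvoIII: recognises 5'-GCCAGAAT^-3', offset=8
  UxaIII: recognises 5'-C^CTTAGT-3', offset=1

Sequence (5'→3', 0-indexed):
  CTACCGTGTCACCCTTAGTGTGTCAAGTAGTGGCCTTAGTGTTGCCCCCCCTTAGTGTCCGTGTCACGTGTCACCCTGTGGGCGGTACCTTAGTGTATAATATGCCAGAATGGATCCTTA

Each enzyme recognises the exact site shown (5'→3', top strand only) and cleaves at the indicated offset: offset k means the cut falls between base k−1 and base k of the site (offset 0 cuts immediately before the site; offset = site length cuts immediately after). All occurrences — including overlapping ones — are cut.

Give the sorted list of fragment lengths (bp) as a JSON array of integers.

[2,6,7,9,9,12,16,16,20,23]

Per-enzyme occurrences:
  OquIV GTGTCA/6: at [5, 19, 60, 67] ⇒ [11, 25, 66, 73]
  SqiI GGGCG/3: at [79] ⇒ [82]
  MvoIII GCCAGAAT/8: at [103] ⇒ [111]
  UxaIII CCTTAGT/1: at [12, 33, 49, 87] ⇒ [13, 34, 50, 88]

All cut coordinates (distinct, sorted): [11, 13, 25, 34, 50, 66, 73, 82, 88, 111]

Fragment lengths:
  11→13: 2 bp
  13→25: 12 bp
  25→34: 9 bp
  34→50: 16 bp
  50→66: 16 bp
  66→73: 7 bp
  73→82: 9 bp
  82→88: 6 bp
  88→111: 23 bp
  111→11 (wrap): 120-111+11 = 20 bp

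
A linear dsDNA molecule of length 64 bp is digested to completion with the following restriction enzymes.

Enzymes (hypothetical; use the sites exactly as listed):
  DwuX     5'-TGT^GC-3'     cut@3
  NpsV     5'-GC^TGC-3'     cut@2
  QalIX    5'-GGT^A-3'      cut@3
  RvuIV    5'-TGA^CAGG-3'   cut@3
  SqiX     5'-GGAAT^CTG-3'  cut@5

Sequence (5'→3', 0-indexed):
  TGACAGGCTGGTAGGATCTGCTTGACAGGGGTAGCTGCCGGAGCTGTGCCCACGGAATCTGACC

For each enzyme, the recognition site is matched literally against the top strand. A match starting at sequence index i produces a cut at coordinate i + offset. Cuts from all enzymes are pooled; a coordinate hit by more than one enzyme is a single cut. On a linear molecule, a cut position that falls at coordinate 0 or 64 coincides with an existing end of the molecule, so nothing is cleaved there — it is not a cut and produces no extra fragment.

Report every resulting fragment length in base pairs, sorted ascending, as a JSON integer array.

Scan for sites:
  DwuX (TGTGC, off=3): starts [44] → cuts [47]
  NpsV (GCTGC, off=2): starts [33] → cuts [35]
  QalIX (GGTA, off=3): starts [9, 29] → cuts [12, 32]
  RvuIV (TGACAGG, off=3): starts [0, 22] → cuts [3, 25]
  SqiX (GGAATCTG, off=5): starts [53] → cuts [58]

Pooled cuts: [3, 12, 25, 32, 35, 47, 58]

Fragment lengths:
  [0,3): 3 bp
  [3,12): 9 bp
  [12,25): 13 bp
  [25,32): 7 bp
  [32,35): 3 bp
  [35,47): 12 bp
  [47,58): 11 bp
  [58,64): 6 bp

[3,3,6,7,9,11,12,13]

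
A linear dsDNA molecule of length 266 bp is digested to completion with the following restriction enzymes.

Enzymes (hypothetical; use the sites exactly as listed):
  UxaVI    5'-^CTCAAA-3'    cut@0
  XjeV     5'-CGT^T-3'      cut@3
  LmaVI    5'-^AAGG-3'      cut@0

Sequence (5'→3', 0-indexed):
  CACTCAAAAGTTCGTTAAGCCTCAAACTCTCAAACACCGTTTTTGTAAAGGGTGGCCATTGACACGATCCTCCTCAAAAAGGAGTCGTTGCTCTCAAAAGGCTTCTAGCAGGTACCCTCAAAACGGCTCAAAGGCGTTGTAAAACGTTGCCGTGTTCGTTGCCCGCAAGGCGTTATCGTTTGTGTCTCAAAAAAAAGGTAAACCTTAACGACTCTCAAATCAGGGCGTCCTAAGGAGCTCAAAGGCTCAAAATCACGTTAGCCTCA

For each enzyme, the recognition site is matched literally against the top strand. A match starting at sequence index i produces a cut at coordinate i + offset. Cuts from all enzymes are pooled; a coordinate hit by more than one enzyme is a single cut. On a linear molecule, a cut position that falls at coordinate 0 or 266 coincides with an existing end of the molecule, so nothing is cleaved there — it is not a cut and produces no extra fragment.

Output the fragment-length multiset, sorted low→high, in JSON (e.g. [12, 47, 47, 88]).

[2,4,4,4,4,5,5,6,6,6,6,7,7,7,7,8,8,9,10,10,10,12,12,13,13,18,19,19,25]

Site scan:
  UxaVI (CTCAAA, off=0): starts [2, 20, 28, 72, 92, 116, 126, 185, 213, 237, 245] → cuts [2, 20, 28, 72, 92, 116, 126, 185, 213, 237, 245]
  XjeV (CGTT, off=3): starts [12, 37, 85, 134, 144, 156, 170, 176, 255] → cuts [15, 40, 88, 137, 147, 159, 173, 179, 258]
  LmaVI (AAGG, off=0): starts [47, 78, 97, 130, 166, 194, 231, 241] → cuts [47, 78, 97, 130, 166, 194, 231, 241]

All cut coordinates (distinct, sorted): [2, 15, 20, 28, 40, 47, 72, 78, 88, 92, 97, 116, 126, 130, 137, 147, 159, 166, 173, 179, 185, 194, 213, 231, 237, 241, 245, 258]

Fragment lengths:
  [0,2): 2 bp
  [2,15): 13 bp
  [15,20): 5 bp
  [20,28): 8 bp
  [28,40): 12 bp
  [40,47): 7 bp
  [47,72): 25 bp
  [72,78): 6 bp
  [78,88): 10 bp
  [88,92): 4 bp
  [92,97): 5 bp
  [97,116): 19 bp
  [116,126): 10 bp
  [126,130): 4 bp
  [130,137): 7 bp
  [137,147): 10 bp
  [147,159): 12 bp
  [159,166): 7 bp
  [166,173): 7 bp
  [173,179): 6 bp
  [179,185): 6 bp
  [185,194): 9 bp
  [194,213): 19 bp
  [213,231): 18 bp
  [231,237): 6 bp
  [237,241): 4 bp
  [241,245): 4 bp
  [245,258): 13 bp
  [258,266): 8 bp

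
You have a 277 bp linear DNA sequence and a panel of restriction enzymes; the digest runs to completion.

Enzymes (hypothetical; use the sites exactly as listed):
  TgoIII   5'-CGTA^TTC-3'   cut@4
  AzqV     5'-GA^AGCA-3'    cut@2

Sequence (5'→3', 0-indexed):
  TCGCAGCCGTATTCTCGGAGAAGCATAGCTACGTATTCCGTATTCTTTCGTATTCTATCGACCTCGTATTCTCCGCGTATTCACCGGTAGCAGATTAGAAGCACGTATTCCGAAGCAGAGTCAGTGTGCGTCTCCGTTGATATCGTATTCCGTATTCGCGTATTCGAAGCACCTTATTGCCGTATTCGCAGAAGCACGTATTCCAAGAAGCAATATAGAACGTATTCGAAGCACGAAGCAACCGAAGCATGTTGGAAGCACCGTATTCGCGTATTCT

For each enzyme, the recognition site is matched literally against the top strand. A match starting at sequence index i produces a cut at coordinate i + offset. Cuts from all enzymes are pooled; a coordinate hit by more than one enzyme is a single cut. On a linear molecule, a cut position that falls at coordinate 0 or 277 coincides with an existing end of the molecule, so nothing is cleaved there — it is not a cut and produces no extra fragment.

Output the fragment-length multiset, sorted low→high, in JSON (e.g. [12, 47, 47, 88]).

Scan for sites:
  TgoIII CGTATTC/4: at [7, 31, 38, 48, 64, 75, 103, 143, 150, 158, 180, 196, 220, 261, 269] ⇒ [11, 35, 42, 52, 68, 79, 107, 147, 154, 162, 184, 200, 224, 265, 273]
  AzqV GAAGCA/2: at [19, 97, 111, 165, 190, 206, 227, 234, 243, 254] ⇒ [21, 99, 113, 167, 192, 208, 229, 236, 245, 256]

Pooled cuts: [11, 21, 35, 42, 52, 68, 79, 99, 107, 113, 147, 154, 162, 167, 184, 192, 200, 208, 224, 229, 236, 245, 256, 265, 273]

Fragments:
  [0,11): 11 bp
  [11,21): 10 bp
  [21,35): 14 bp
  [35,42): 7 bp
  [42,52): 10 bp
  [52,68): 16 bp
  [68,79): 11 bp
  [79,99): 20 bp
  [99,107): 8 bp
  [107,113): 6 bp
  [113,147): 34 bp
  [147,154): 7 bp
  [154,162): 8 bp
  [162,167): 5 bp
  [167,184): 17 bp
  [184,192): 8 bp
  [192,200): 8 bp
  [200,208): 8 bp
  [208,224): 16 bp
  [224,229): 5 bp
  [229,236): 7 bp
  [236,245): 9 bp
  [245,256): 11 bp
  [256,265): 9 bp
  [265,273): 8 bp
  [273,277): 4 bp

[4,5,5,6,7,7,7,8,8,8,8,8,8,9,9,10,10,11,11,11,14,16,16,17,20,34]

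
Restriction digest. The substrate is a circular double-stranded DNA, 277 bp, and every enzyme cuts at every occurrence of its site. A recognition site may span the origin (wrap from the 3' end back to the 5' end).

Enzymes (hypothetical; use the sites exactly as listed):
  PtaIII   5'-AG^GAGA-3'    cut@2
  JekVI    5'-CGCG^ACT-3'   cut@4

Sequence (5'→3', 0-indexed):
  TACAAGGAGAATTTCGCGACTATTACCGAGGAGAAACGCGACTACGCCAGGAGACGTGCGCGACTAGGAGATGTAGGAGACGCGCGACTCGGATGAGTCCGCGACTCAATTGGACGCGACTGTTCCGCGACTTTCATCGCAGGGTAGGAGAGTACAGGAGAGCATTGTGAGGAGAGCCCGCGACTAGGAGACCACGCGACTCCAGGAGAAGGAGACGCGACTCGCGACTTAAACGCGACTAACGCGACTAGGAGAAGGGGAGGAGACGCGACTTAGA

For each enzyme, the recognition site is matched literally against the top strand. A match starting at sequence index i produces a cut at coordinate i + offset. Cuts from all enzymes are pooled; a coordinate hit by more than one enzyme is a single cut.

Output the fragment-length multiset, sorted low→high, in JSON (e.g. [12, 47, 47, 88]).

[5,5,5,6,7,7,8,8,9,9,10,10,10,10,11,11,11,11,11,12,12,12,13,14,15,17,18]

Scan for sites:
  PtaIII AGGAGA/2: at [4, 28, 48, 65, 74, 145, 155, 169, 185, 203, 209, 249, 260] ⇒ [6, 30, 50, 67, 76, 147, 157, 171, 187, 205, 211, 251, 262]
  JekVI CGCGACT/4: at [14, 36, 58, 82, 99, 114, 125, 178, 194, 215, 222, 233, 242, 266] ⇒ [18, 40, 62, 86, 103, 118, 129, 182, 198, 219, 226, 237, 246, 270]

All cut coordinates (distinct, sorted): [6, 18, 30, 40, 50, 62, 67, 76, 86, 103, 118, 129, 147, 157, 171, 182, 187, 198, 205, 211, 219, 226, 237, 246, 251, 262, 270]

Fragments:
  6→18: 12 bp
  18→30: 12 bp
  30→40: 10 bp
  40→50: 10 bp
  50→62: 12 bp
  62→67: 5 bp
  67→76: 9 bp
  76→86: 10 bp
  86→103: 17 bp
  103→118: 15 bp
  118→129: 11 bp
  129→147: 18 bp
  147→157: 10 bp
  157→171: 14 bp
  171→182: 11 bp
  182→187: 5 bp
  187→198: 11 bp
  198→205: 7 bp
  205→211: 6 bp
  211→219: 8 bp
  219→226: 7 bp
  226→237: 11 bp
  237→246: 9 bp
  246→251: 5 bp
  251→262: 11 bp
  262→270: 8 bp
  270→6 (wrap): 277-270+6 = 13 bp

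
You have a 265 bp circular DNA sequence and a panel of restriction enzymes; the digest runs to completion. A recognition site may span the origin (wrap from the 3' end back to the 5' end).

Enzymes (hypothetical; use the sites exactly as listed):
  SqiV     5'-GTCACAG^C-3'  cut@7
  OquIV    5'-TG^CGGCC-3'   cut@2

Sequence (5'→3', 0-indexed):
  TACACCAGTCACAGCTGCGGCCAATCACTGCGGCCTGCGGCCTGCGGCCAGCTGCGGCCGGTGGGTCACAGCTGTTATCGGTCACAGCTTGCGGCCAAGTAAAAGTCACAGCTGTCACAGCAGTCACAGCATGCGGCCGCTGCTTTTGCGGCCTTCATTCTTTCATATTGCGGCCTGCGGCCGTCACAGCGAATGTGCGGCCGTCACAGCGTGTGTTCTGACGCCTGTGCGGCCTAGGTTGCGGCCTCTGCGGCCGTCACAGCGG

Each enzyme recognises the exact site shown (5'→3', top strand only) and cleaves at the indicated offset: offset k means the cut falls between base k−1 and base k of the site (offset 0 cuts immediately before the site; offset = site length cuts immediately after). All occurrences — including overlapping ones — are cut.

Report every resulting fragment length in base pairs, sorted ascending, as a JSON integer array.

[3,4,4,7,7,7,8,9,9,9,10,12,12,12,12,13,15,16,17,17,20,20,22]

Site scan:
  SqiV (GTCACAGC, off=7): starts [7, 64, 80, 104, 113, 122, 182, 202, 255] → cuts [14, 71, 87, 111, 120, 129, 189, 209, 262]
  OquIV (TGCGGCC, off=2): starts [15, 28, 35, 42, 52, 89, 131, 146, 168, 175, 195, 227, 239, 248] → cuts [17, 30, 37, 44, 54, 91, 133, 148, 170, 177, 197, 229, 241, 250]

All cut coordinates (distinct, sorted): [14, 17, 30, 37, 44, 54, 71, 87, 91, 111, 120, 129, 133, 148, 170, 177, 189, 197, 209, 229, 241, 250, 262]

Fragment lengths:
  14→17: 3 bp
  17→30: 13 bp
  30→37: 7 bp
  37→44: 7 bp
  44→54: 10 bp
  54→71: 17 bp
  71→87: 16 bp
  87→91: 4 bp
  91→111: 20 bp
  111→120: 9 bp
  120→129: 9 bp
  129→133: 4 bp
  133→148: 15 bp
  148→170: 22 bp
  170→177: 7 bp
  177→189: 12 bp
  189→197: 8 bp
  197→209: 12 bp
  209→229: 20 bp
  229→241: 12 bp
  241→250: 9 bp
  250→262: 12 bp
  262→14 (wrap): 265-262+14 = 17 bp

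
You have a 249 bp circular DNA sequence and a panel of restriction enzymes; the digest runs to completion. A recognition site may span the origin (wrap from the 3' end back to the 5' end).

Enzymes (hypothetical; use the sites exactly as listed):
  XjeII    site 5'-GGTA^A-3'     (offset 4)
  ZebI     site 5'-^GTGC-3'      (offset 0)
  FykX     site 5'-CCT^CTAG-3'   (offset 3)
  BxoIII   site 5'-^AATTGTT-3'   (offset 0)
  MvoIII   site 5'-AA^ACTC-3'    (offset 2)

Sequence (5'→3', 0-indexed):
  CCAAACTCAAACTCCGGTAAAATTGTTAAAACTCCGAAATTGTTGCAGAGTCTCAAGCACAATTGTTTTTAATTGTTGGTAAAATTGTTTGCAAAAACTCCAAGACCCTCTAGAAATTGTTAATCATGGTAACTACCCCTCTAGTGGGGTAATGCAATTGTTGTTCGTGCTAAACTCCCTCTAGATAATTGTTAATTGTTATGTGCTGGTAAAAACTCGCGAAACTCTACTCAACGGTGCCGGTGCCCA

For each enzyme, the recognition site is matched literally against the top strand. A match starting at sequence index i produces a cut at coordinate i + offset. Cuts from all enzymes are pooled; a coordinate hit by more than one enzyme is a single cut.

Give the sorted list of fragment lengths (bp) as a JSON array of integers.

Site scan:
  XjeII (GGTAA, off=4): starts [15, 77, 127, 147, 207] → cuts [19, 81, 131, 151, 211]
  ZebI (GTGC, off=0): starts [166, 202, 236, 242] → cuts [166, 202, 236, 242]
  FykX (CCTCTAG, off=3): starts [106, 137, 177] → cuts [109, 140, 180]
  BxoIII (AATTGTT, off=0): starts [20, 37, 60, 70, 82, 114, 155, 186, 193] → cuts [20, 37, 60, 70, 82, 114, 155, 186, 193]
  MvoIII (AAACTC, off=2): starts [2, 8, 28, 94, 171, 212, 221] → cuts [4, 10, 30, 96, 173, 214, 223]

All cut coordinates (distinct, sorted): [4, 10, 19, 20, 30, 37, 60, 70, 81, 82, 96, 109, 114, 131, 140, 151, 155, 166, 173, 180, 186, 193, 202, 211, 214, 223, 236, 242]

Fragments:
  4→10: 6 bp
  10→19: 9 bp
  19→20: 1 bp
  20→30: 10 bp
  30→37: 7 bp
  37→60: 23 bp
  60→70: 10 bp
  70→81: 11 bp
  81→82: 1 bp
  82→96: 14 bp
  96→109: 13 bp
  109→114: 5 bp
  114→131: 17 bp
  131→140: 9 bp
  140→151: 11 bp
  151→155: 4 bp
  155→166: 11 bp
  166→173: 7 bp
  173→180: 7 bp
  180→186: 6 bp
  186→193: 7 bp
  193→202: 9 bp
  202→211: 9 bp
  211→214: 3 bp
  214→223: 9 bp
  223→236: 13 bp
  236→242: 6 bp
  242→4 (wrap): 249-242+4 = 11 bp

[1,1,3,4,5,6,6,6,7,7,7,7,9,9,9,9,9,10,10,11,11,11,11,13,13,14,17,23]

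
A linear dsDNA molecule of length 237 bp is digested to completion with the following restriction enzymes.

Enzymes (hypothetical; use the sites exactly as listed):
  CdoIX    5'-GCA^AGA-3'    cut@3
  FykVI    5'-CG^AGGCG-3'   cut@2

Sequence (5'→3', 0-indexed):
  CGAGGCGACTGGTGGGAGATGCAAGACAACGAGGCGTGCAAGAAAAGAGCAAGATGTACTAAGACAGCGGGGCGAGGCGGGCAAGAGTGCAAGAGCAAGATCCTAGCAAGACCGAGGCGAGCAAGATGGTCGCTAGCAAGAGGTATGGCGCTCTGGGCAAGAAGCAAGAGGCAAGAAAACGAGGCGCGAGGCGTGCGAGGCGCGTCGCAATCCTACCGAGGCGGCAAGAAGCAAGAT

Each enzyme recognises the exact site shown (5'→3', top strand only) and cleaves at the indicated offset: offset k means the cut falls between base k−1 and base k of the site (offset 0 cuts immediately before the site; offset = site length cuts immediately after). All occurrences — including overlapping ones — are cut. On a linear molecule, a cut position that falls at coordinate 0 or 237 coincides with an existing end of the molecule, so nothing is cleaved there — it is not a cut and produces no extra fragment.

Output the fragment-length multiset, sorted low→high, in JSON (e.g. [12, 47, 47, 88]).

Per-enzyme occurrences:
  CdoIX GCAAGA/3: at [20, 37, 48, 80, 88, 94, 105, 120, 135, 156, 163, 170, 223, 230] ⇒ [23, 40, 51, 83, 91, 97, 108, 123, 138, 159, 166, 173, 226, 233]
  FykVI CGAGGCG/2: at [0, 29, 72, 112, 179, 186, 195, 216] ⇒ [2, 31, 74, 114, 181, 188, 197, 218]

Pooled cuts: [2, 23, 31, 40, 51, 74, 83, 91, 97, 108, 114, 123, 138, 159, 166, 173, 181, 188, 197, 218, 226, 233]

Fragment lengths:
  [0,2): 2 bp
  [2,23): 21 bp
  [23,31): 8 bp
  [31,40): 9 bp
  [40,51): 11 bp
  [51,74): 23 bp
  [74,83): 9 bp
  [83,91): 8 bp
  [91,97): 6 bp
  [97,108): 11 bp
  [108,114): 6 bp
  [114,123): 9 bp
  [123,138): 15 bp
  [138,159): 21 bp
  [159,166): 7 bp
  [166,173): 7 bp
  [173,181): 8 bp
  [181,188): 7 bp
  [188,197): 9 bp
  [197,218): 21 bp
  [218,226): 8 bp
  [226,233): 7 bp
  [233,237): 4 bp

[2,4,6,6,7,7,7,7,8,8,8,8,9,9,9,9,11,11,15,21,21,21,23]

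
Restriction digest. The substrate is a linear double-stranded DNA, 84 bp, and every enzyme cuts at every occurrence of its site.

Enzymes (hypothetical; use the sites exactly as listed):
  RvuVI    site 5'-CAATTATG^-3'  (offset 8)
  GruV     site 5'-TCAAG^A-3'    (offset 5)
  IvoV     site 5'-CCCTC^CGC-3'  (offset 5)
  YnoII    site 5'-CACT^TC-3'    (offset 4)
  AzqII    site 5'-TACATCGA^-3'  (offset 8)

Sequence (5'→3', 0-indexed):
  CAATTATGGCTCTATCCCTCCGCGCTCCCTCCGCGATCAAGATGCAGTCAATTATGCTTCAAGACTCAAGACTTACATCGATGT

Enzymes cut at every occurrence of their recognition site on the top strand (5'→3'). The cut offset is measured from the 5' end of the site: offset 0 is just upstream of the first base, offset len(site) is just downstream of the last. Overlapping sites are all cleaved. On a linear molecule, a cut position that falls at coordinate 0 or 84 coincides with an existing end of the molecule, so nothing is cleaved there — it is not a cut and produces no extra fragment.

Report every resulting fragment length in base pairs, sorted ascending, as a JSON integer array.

Site scan:
  RvuVI CAATTATG/8: at [0, 48] ⇒ [8, 56]
  GruV TCAAGA/5: at [36, 58, 65] ⇒ [41, 63, 70]
  IvoV CCCTCCGC/5: at [15, 26] ⇒ [20, 31]
  YnoII (CACTTC, off=4): no sites
  AzqII TACATCGA/8: at [73] ⇒ [81]

All cut coordinates (distinct, sorted): [8, 20, 31, 41, 56, 63, 70, 81]

Fragments:
  [0,8): 8 bp
  [8,20): 12 bp
  [20,31): 11 bp
  [31,41): 10 bp
  [41,56): 15 bp
  [56,63): 7 bp
  [63,70): 7 bp
  [70,81): 11 bp
  [81,84): 3 bp

[3,7,7,8,10,11,11,12,15]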